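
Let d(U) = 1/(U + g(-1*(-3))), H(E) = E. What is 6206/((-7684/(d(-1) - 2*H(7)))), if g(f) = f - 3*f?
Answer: 307197/26894 ≈ 11.423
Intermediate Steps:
g(f) = -2*f
d(U) = 1/(-6 + U) (d(U) = 1/(U - (-2)*(-3)) = 1/(U - 2*3) = 1/(U - 6) = 1/(-6 + U))
6206/((-7684/(d(-1) - 2*H(7)))) = 6206/((-7684/(1/(-6 - 1) - 2*7))) = 6206/((-7684/(1/(-7) - 14))) = 6206/((-7684/(-⅐ - 14))) = 6206/((-7684/(-99/7))) = 6206/((-7684*(-7/99))) = 6206/(53788/99) = 6206*(99/53788) = 307197/26894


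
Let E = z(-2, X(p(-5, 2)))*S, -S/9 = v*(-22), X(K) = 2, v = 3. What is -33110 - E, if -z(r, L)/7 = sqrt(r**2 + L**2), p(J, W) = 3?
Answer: -33110 + 8316*sqrt(2) ≈ -21349.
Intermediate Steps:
z(r, L) = -7*sqrt(L**2 + r**2) (z(r, L) = -7*sqrt(r**2 + L**2) = -7*sqrt(L**2 + r**2))
S = 594 (S = -27*(-22) = -9*(-66) = 594)
E = -8316*sqrt(2) (E = -7*sqrt(2**2 + (-2)**2)*594 = -7*sqrt(4 + 4)*594 = -14*sqrt(2)*594 = -8316*sqrt(2) ≈ -11761.)
-33110 - E = -33110 - (-8316)*sqrt(2) = -33110 + 8316*sqrt(2)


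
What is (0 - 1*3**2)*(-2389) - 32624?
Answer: -11123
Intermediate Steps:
(0 - 1*3**2)*(-2389) - 32624 = (0 - 1*9)*(-2389) - 32624 = (0 - 9)*(-2389) - 32624 = -9*(-2389) - 32624 = 21501 - 32624 = -11123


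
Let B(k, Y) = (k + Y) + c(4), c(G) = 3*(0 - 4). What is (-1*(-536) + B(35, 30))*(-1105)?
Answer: -650845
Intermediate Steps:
c(G) = -12 (c(G) = 3*(-4) = -12)
B(k, Y) = -12 + Y + k (B(k, Y) = (k + Y) - 12 = (Y + k) - 12 = -12 + Y + k)
(-1*(-536) + B(35, 30))*(-1105) = (-1*(-536) + (-12 + 30 + 35))*(-1105) = (536 + 53)*(-1105) = 589*(-1105) = -650845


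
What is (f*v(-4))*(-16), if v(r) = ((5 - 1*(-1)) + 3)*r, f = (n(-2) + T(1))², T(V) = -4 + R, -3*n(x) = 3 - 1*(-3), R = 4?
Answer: 2304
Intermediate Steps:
n(x) = -2 (n(x) = -(3 - 1*(-3))/3 = -(3 + 3)/3 = -⅓*6 = -2)
T(V) = 0 (T(V) = -4 + 4 = 0)
f = 4 (f = (-2 + 0)² = (-2)² = 4)
v(r) = 9*r (v(r) = ((5 + 1) + 3)*r = (6 + 3)*r = 9*r)
(f*v(-4))*(-16) = (4*(9*(-4)))*(-16) = (4*(-36))*(-16) = -144*(-16) = 2304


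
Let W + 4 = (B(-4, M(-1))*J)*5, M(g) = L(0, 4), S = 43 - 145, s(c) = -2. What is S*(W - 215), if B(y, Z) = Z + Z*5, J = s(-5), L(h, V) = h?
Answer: 22338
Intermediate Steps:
S = -102
M(g) = 0
J = -2
B(y, Z) = 6*Z (B(y, Z) = Z + 5*Z = 6*Z)
W = -4 (W = -4 + ((6*0)*(-2))*5 = -4 + (0*(-2))*5 = -4 + 0*5 = -4 + 0 = -4)
S*(W - 215) = -102*(-4 - 215) = -102*(-219) = 22338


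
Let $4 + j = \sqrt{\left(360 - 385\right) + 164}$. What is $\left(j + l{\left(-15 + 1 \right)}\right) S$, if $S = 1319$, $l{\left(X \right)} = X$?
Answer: $-23742 + 1319 \sqrt{139} \approx -8191.2$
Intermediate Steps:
$j = -4 + \sqrt{139}$ ($j = -4 + \sqrt{\left(360 - 385\right) + 164} = -4 + \sqrt{-25 + 164} = -4 + \sqrt{139} \approx 7.7898$)
$\left(j + l{\left(-15 + 1 \right)}\right) S = \left(\left(-4 + \sqrt{139}\right) + \left(-15 + 1\right)\right) 1319 = \left(\left(-4 + \sqrt{139}\right) - 14\right) 1319 = \left(-18 + \sqrt{139}\right) 1319 = -23742 + 1319 \sqrt{139}$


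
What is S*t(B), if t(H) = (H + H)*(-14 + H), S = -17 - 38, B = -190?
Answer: -4263600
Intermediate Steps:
S = -55
t(H) = 2*H*(-14 + H) (t(H) = (2*H)*(-14 + H) = 2*H*(-14 + H))
S*t(B) = -110*(-190)*(-14 - 190) = -110*(-190)*(-204) = -55*77520 = -4263600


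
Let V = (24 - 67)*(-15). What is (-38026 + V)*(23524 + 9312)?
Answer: -1227442516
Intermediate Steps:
V = 645 (V = -43*(-15) = 645)
(-38026 + V)*(23524 + 9312) = (-38026 + 645)*(23524 + 9312) = -37381*32836 = -1227442516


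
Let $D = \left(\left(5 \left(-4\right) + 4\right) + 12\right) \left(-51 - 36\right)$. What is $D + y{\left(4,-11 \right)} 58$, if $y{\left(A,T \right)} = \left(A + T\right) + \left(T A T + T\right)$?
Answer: $27376$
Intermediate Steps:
$y{\left(A,T \right)} = A + 2 T + A T^{2}$ ($y{\left(A,T \right)} = \left(A + T\right) + \left(A T T + T\right) = \left(A + T\right) + \left(A T^{2} + T\right) = \left(A + T\right) + \left(T + A T^{2}\right) = A + 2 T + A T^{2}$)
$D = 348$ ($D = \left(\left(-20 + 4\right) + 12\right) \left(-87\right) = \left(-16 + 12\right) \left(-87\right) = \left(-4\right) \left(-87\right) = 348$)
$D + y{\left(4,-11 \right)} 58 = 348 + \left(4 + 2 \left(-11\right) + 4 \left(-11\right)^{2}\right) 58 = 348 + \left(4 - 22 + 4 \cdot 121\right) 58 = 348 + \left(4 - 22 + 484\right) 58 = 348 + 466 \cdot 58 = 348 + 27028 = 27376$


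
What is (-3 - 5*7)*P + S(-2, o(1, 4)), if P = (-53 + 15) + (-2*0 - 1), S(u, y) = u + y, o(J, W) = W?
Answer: 1484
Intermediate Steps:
P = -39 (P = -38 + (0 - 1) = -38 - 1 = -39)
(-3 - 5*7)*P + S(-2, o(1, 4)) = (-3 - 5*7)*(-39) + (-2 + 4) = (-3 - 35)*(-39) + 2 = -38*(-39) + 2 = 1482 + 2 = 1484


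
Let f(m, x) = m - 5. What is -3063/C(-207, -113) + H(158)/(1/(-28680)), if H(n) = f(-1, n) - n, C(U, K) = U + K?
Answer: 1505129463/320 ≈ 4.7035e+6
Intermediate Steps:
f(m, x) = -5 + m
C(U, K) = K + U
H(n) = -6 - n (H(n) = (-5 - 1) - n = -6 - n)
-3063/C(-207, -113) + H(158)/(1/(-28680)) = -3063/(-113 - 207) + (-6 - 1*158)/(1/(-28680)) = -3063/(-320) + (-6 - 158)/(-1/28680) = -3063*(-1/320) - 164*(-28680) = 3063/320 + 4703520 = 1505129463/320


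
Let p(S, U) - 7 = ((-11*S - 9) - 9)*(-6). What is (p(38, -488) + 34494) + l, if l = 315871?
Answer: 352988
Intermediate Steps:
p(S, U) = 115 + 66*S (p(S, U) = 7 + ((-11*S - 9) - 9)*(-6) = 7 + ((-9 - 11*S) - 9)*(-6) = 7 + (-18 - 11*S)*(-6) = 7 + (108 + 66*S) = 115 + 66*S)
(p(38, -488) + 34494) + l = ((115 + 66*38) + 34494) + 315871 = ((115 + 2508) + 34494) + 315871 = (2623 + 34494) + 315871 = 37117 + 315871 = 352988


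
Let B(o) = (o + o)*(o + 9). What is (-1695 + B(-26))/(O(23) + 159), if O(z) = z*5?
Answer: -811/274 ≈ -2.9599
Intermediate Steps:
O(z) = 5*z
B(o) = 2*o*(9 + o) (B(o) = (2*o)*(9 + o) = 2*o*(9 + o))
(-1695 + B(-26))/(O(23) + 159) = (-1695 + 2*(-26)*(9 - 26))/(5*23 + 159) = (-1695 + 2*(-26)*(-17))/(115 + 159) = (-1695 + 884)/274 = -811*1/274 = -811/274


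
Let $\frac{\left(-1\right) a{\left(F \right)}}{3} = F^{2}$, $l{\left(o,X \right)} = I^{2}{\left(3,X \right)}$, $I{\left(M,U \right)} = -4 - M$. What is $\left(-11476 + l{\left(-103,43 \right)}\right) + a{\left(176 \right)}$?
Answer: $-104355$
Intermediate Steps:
$l{\left(o,X \right)} = 49$ ($l{\left(o,X \right)} = \left(-4 - 3\right)^{2} = \left(-7\right)^{2} = 49$)
$a{\left(F \right)} = - 3 F^{2}$
$\left(-11476 + l{\left(-103,43 \right)}\right) + a{\left(176 \right)} = \left(-11476 + 49\right) - 3 \cdot 176^{2} = -11427 - 92928 = -104355$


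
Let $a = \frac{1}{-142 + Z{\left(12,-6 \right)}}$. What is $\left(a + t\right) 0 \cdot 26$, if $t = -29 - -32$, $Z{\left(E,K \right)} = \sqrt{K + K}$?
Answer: $0$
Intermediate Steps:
$Z{\left(E,K \right)} = \sqrt{2} \sqrt{K}$ ($Z{\left(E,K \right)} = \sqrt{2 K} = \sqrt{2} \sqrt{K}$)
$a = \frac{1}{-142 + 2 i \sqrt{3}}$ ($a = \frac{1}{-142 + \sqrt{2} \sqrt{-6}} = \frac{1}{-142 + \sqrt{2} i \sqrt{6}} = \frac{1}{-142 + 2 i \sqrt{3}} \approx -0.0070381 - 0.00017169 i$)
$t = 3$ ($t = -29 + 32 = 3$)
$\left(a + t\right) 0 \cdot 26 = \left(\left(- \frac{71}{10088} - \frac{i \sqrt{3}}{10088}\right) + 3\right) 0 \cdot 26 = \left(\frac{30193}{10088} - \frac{i \sqrt{3}}{10088}\right) 0 = 0$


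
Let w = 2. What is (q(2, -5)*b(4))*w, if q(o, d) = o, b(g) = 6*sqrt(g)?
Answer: 48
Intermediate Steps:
(q(2, -5)*b(4))*w = (2*(6*sqrt(4)))*2 = (2*(6*2))*2 = (2*12)*2 = 24*2 = 48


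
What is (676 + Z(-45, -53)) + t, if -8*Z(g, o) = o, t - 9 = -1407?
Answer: -5723/8 ≈ -715.38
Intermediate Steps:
t = -1398 (t = 9 - 1407 = -1398)
Z(g, o) = -o/8
(676 + Z(-45, -53)) + t = (676 - ⅛*(-53)) - 1398 = (676 + 53/8) - 1398 = 5461/8 - 1398 = -5723/8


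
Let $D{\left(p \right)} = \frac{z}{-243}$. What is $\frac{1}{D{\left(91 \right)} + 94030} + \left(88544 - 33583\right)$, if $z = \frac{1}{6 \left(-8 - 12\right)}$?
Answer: $\frac{150698379406921}{2741914801} \approx 54961.0$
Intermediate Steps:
$z = - \frac{1}{120}$ ($z = \frac{1}{6 \left(-20\right)} = \frac{1}{-120} = - \frac{1}{120} \approx -0.0083333$)
$D{\left(p \right)} = \frac{1}{29160}$ ($D{\left(p \right)} = - \frac{1}{120 \left(-243\right)} = \left(- \frac{1}{120}\right) \left(- \frac{1}{243}\right) = \frac{1}{29160}$)
$\frac{1}{D{\left(91 \right)} + 94030} + \left(88544 - 33583\right) = \frac{1}{\frac{1}{29160} + 94030} + \left(88544 - 33583\right) = \frac{1}{\frac{2741914801}{29160}} + \left(88544 - 33583\right) = \frac{29160}{2741914801} + 54961 = \frac{150698379406921}{2741914801}$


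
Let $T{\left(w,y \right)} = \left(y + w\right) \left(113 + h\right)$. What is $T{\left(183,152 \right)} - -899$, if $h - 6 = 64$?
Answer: $62204$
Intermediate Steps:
$h = 70$ ($h = 6 + 64 = 70$)
$T{\left(w,y \right)} = 183 w + 183 y$ ($T{\left(w,y \right)} = \left(y + w\right) \left(113 + 70\right) = \left(w + y\right) 183 = 183 w + 183 y$)
$T{\left(183,152 \right)} - -899 = \left(183 \cdot 183 + 183 \cdot 152\right) - -899 = \left(33489 + 27816\right) + 899 = 61305 + 899 = 62204$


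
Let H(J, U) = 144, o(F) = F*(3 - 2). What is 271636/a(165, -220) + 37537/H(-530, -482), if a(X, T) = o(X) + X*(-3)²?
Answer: 16841939/39600 ≈ 425.30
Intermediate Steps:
o(F) = F (o(F) = F*1 = F)
a(X, T) = 10*X (a(X, T) = X + X*(-3)² = X + X*9 = X + 9*X = 10*X)
271636/a(165, -220) + 37537/H(-530, -482) = 271636/((10*165)) + 37537/144 = 271636/1650 + 37537*(1/144) = 271636*(1/1650) + 37537/144 = 135818/825 + 37537/144 = 16841939/39600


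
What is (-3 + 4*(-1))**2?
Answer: 49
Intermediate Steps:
(-3 + 4*(-1))**2 = (-3 - 4)**2 = (-7)**2 = 49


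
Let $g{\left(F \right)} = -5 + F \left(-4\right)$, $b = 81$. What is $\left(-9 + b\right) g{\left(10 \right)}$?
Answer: $-3240$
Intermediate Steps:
$g{\left(F \right)} = -5 - 4 F$
$\left(-9 + b\right) g{\left(10 \right)} = \left(-9 + 81\right) \left(-5 - 40\right) = 72 \left(-5 - 40\right) = 72 \left(-45\right) = -3240$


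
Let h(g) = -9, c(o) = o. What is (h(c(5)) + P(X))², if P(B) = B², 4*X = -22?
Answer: 7225/16 ≈ 451.56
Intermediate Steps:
X = -11/2 (X = (¼)*(-22) = -11/2 ≈ -5.5000)
(h(c(5)) + P(X))² = (-9 + (-11/2)²)² = (-9 + 121/4)² = (85/4)² = 7225/16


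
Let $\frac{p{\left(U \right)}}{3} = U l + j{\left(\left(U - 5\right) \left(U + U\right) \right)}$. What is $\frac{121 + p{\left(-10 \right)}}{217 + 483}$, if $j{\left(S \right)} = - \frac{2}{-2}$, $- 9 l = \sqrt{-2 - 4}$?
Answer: $\frac{31}{175} + \frac{i \sqrt{6}}{210} \approx 0.17714 + 0.011664 i$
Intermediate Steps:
$l = - \frac{i \sqrt{6}}{9}$ ($l = - \frac{\sqrt{-2 - 4}}{9} = - \frac{\sqrt{-6}}{9} = - \frac{i \sqrt{6}}{9} \approx - 0.27217 i$)
$j{\left(S \right)} = 1$ ($j{\left(S \right)} = \left(-2\right) \left(- \frac{1}{2}\right) = 1$)
$p{\left(U \right)} = 3 - \frac{i U \sqrt{6}}{3}$ ($p{\left(U \right)} = 3 \left(U \left(- \frac{i \sqrt{6}}{9}\right) + 1\right) = 3 \left(- \frac{i U \sqrt{6}}{9} + 1\right) = 3 \left(1 - \frac{i U \sqrt{6}}{9}\right) = 3 - \frac{i U \sqrt{6}}{3}$)
$\frac{121 + p{\left(-10 \right)}}{217 + 483} = \frac{121 + \left(3 - \frac{1}{3} i \left(-10\right) \sqrt{6}\right)}{217 + 483} = \frac{121 + \left(3 + \frac{10 i \sqrt{6}}{3}\right)}{700} = \left(124 + \frac{10 i \sqrt{6}}{3}\right) \frac{1}{700} = \frac{31}{175} + \frac{i \sqrt{6}}{210}$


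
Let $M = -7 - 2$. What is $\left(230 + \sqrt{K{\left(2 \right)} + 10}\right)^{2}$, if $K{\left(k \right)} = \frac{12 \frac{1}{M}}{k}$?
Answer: $\frac{158728}{3} + \frac{920 \sqrt{21}}{3} \approx 54315.0$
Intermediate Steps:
$M = -9$ ($M = -7 - 2 = -9$)
$K{\left(k \right)} = - \frac{4}{3 k}$ ($K{\left(k \right)} = \frac{12 \frac{1}{-9}}{k} = \frac{12 \left(- \frac{1}{9}\right)}{k} = - \frac{4}{3 k}$)
$\left(230 + \sqrt{K{\left(2 \right)} + 10}\right)^{2} = \left(230 + \sqrt{- \frac{4}{3 \cdot 2} + 10}\right)^{2} = \left(230 + \sqrt{\left(- \frac{4}{3}\right) \frac{1}{2} + 10}\right)^{2} = \left(230 + \sqrt{- \frac{2}{3} + 10}\right)^{2} = \left(230 + \sqrt{\frac{28}{3}}\right)^{2} = \left(230 + \frac{2 \sqrt{21}}{3}\right)^{2}$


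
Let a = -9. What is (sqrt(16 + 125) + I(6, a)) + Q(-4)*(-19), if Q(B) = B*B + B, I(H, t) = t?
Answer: -237 + sqrt(141) ≈ -225.13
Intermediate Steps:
Q(B) = B + B**2 (Q(B) = B**2 + B = B + B**2)
(sqrt(16 + 125) + I(6, a)) + Q(-4)*(-19) = (sqrt(16 + 125) - 9) - 4*(1 - 4)*(-19) = (sqrt(141) - 9) - 4*(-3)*(-19) = (-9 + sqrt(141)) + 12*(-19) = (-9 + sqrt(141)) - 228 = -237 + sqrt(141)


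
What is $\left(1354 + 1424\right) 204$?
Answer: $566712$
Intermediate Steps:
$\left(1354 + 1424\right) 204 = 2778 \cdot 204 = 566712$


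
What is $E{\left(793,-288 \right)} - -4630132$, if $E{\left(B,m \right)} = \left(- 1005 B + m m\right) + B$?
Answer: $3916904$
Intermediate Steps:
$E{\left(B,m \right)} = m^{2} - 1004 B$ ($E{\left(B,m \right)} = \left(- 1005 B + m^{2}\right) + B = \left(m^{2} - 1005 B\right) + B = m^{2} - 1004 B$)
$E{\left(793,-288 \right)} - -4630132 = \left(\left(-288\right)^{2} - 796172\right) - -4630132 = \left(82944 - 796172\right) + 4630132 = -713228 + 4630132 = 3916904$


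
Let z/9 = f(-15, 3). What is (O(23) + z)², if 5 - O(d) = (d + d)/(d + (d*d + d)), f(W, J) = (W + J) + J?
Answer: 3617604/625 ≈ 5788.2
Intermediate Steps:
f(W, J) = W + 2*J (f(W, J) = (J + W) + J = W + 2*J)
O(d) = 5 - 2*d/(d² + 2*d) (O(d) = 5 - (d + d)/(d + (d*d + d)) = 5 - 2*d/(d + (d² + d)) = 5 - 2*d/(d + (d + d²)) = 5 - 2*d/(d² + 2*d))
z = -81 (z = 9*(-15 + 2*3) = 9*(-15 + 6) = 9*(-9) = -81)
(O(23) + z)² = ((8 + 5*23)/(2 + 23) - 81)² = ((8 + 115)/25 - 81)² = ((1/25)*123 - 81)² = (123/25 - 81)² = (-1902/25)² = 3617604/625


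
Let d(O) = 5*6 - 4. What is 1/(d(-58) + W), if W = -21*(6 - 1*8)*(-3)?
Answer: -1/100 ≈ -0.010000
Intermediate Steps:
d(O) = 26 (d(O) = 30 - 4 = 26)
W = -126 (W = -21*(6 - 8)*(-3) = -21*(-2)*(-3) = 42*(-3) = -126)
1/(d(-58) + W) = 1/(26 - 126) = 1/(-100) = -1/100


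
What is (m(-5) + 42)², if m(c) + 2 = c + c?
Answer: 900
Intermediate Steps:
m(c) = -2 + 2*c (m(c) = -2 + (c + c) = -2 + 2*c)
(m(-5) + 42)² = ((-2 + 2*(-5)) + 42)² = ((-2 - 10) + 42)² = (-12 + 42)² = 30² = 900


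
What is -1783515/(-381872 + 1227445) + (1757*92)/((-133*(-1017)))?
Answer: -14936888629/16339007079 ≈ -0.91419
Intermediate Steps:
-1783515/(-381872 + 1227445) + (1757*92)/((-133*(-1017))) = -1783515/845573 + 161644/135261 = -1783515*1/845573 + 161644*(1/135261) = -1783515/845573 + 23092/19323 = -14936888629/16339007079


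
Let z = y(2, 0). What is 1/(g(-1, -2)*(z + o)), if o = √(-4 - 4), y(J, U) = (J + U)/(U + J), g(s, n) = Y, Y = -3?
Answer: I/(3*(-I + 2*√2)) ≈ -0.037037 + 0.10476*I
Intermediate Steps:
g(s, n) = -3
y(J, U) = 1 (y(J, U) = (J + U)/(J + U) = 1)
z = 1
o = 2*I*√2 (o = √(-8) = 2*I*√2 ≈ 2.8284*I)
1/(g(-1, -2)*(z + o)) = 1/(-3*(1 + 2*I*√2)) = 1/(-3 - 6*I*√2)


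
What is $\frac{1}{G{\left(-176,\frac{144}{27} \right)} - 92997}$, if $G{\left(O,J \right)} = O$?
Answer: $- \frac{1}{93173} \approx -1.0733 \cdot 10^{-5}$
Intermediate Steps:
$\frac{1}{G{\left(-176,\frac{144}{27} \right)} - 92997} = \frac{1}{-176 - 92997} = \frac{1}{-93173} = - \frac{1}{93173}$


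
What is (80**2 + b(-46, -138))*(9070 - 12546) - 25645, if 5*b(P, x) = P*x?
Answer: -133425873/5 ≈ -2.6685e+7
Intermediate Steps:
b(P, x) = P*x/5 (b(P, x) = (P*x)/5 = P*x/5)
(80**2 + b(-46, -138))*(9070 - 12546) - 25645 = (80**2 + (1/5)*(-46)*(-138))*(9070 - 12546) - 25645 = (6400 + 6348/5)*(-3476) - 25645 = (38348/5)*(-3476) - 25645 = -133297648/5 - 25645 = -133425873/5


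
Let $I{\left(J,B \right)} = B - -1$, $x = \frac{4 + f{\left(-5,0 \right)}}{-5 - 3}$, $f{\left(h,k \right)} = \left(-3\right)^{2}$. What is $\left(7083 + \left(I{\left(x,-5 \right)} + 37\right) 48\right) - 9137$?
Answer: $-470$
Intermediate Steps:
$f{\left(h,k \right)} = 9$
$x = - \frac{13}{8}$ ($x = \frac{4 + 9}{-5 - 3} = \frac{13}{-8} = 13 \left(- \frac{1}{8}\right) = - \frac{13}{8} \approx -1.625$)
$I{\left(J,B \right)} = 1 + B$ ($I{\left(J,B \right)} = B + 1 = 1 + B$)
$\left(7083 + \left(I{\left(x,-5 \right)} + 37\right) 48\right) - 9137 = \left(7083 + \left(\left(1 - 5\right) + 37\right) 48\right) - 9137 = \left(7083 + \left(-4 + 37\right) 48\right) - 9137 = \left(7083 + 33 \cdot 48\right) - 9137 = \left(7083 + 1584\right) - 9137 = 8667 - 9137 = -470$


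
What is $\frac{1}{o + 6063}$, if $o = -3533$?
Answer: $\frac{1}{2530} \approx 0.00039526$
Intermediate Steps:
$\frac{1}{o + 6063} = \frac{1}{-3533 + 6063} = \frac{1}{2530}$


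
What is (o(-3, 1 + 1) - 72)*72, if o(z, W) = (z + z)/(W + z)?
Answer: -4752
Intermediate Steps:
o(z, W) = 2*z/(W + z) (o(z, W) = (2*z)/(W + z) = 2*z/(W + z))
(o(-3, 1 + 1) - 72)*72 = (2*(-3)/((1 + 1) - 3) - 72)*72 = (2*(-3)/(2 - 3) - 72)*72 = (2*(-3)/(-1) - 72)*72 = (2*(-3)*(-1) - 72)*72 = (6 - 72)*72 = -66*72 = -4752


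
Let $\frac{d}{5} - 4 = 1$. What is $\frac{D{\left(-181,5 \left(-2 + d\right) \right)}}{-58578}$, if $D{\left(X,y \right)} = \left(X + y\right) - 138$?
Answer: $\frac{34}{9763} \approx 0.0034825$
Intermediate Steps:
$d = 25$ ($d = 20 + 5 \cdot 1 = 20 + 5 = 25$)
$D{\left(X,y \right)} = -138 + X + y$
$\frac{D{\left(-181,5 \left(-2 + d\right) \right)}}{-58578} = \frac{-138 - 181 + 5 \left(-2 + 25\right)}{-58578} = \left(-138 - 181 + 5 \cdot 23\right) \left(- \frac{1}{58578}\right) = \left(-138 - 181 + 115\right) \left(- \frac{1}{58578}\right) = \left(-204\right) \left(- \frac{1}{58578}\right) = \frac{34}{9763}$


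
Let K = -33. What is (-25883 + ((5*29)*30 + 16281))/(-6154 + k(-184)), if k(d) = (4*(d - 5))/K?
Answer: 28886/33721 ≈ 0.85662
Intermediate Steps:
k(d) = 20/33 - 4*d/33 (k(d) = (4*(d - 5))/(-33) = (4*(-5 + d))*(-1/33) = (-20 + 4*d)*(-1/33) = 20/33 - 4*d/33)
(-25883 + ((5*29)*30 + 16281))/(-6154 + k(-184)) = (-25883 + ((5*29)*30 + 16281))/(-6154 + (20/33 - 4/33*(-184))) = (-25883 + (145*30 + 16281))/(-6154 + (20/33 + 736/33)) = (-25883 + (4350 + 16281))/(-6154 + 252/11) = (-25883 + 20631)/(-67442/11) = -5252*(-11/67442) = 28886/33721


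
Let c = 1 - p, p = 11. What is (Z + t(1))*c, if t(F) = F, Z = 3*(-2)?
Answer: 50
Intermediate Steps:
Z = -6
c = -10 (c = 1 - 1*11 = 1 - 11 = -10)
(Z + t(1))*c = (-6 + 1)*(-10) = -5*(-10) = 50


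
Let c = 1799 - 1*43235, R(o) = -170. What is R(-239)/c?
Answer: 85/20718 ≈ 0.0041027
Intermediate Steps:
c = -41436 (c = 1799 - 43235 = -41436)
R(-239)/c = -170/(-41436) = -170*(-1/41436) = 85/20718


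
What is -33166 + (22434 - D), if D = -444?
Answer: -10288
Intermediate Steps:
-33166 + (22434 - D) = -33166 + (22434 - 1*(-444)) = -33166 + (22434 + 444) = -33166 + 22878 = -10288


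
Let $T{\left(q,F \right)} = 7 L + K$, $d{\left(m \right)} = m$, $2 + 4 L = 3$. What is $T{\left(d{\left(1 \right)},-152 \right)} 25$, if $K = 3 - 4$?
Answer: $\frac{75}{4} \approx 18.75$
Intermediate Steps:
$L = \frac{1}{4}$ ($L = - \frac{1}{2} + \frac{1}{4} \cdot 3 = - \frac{1}{2} + \frac{3}{4} = \frac{1}{4} \approx 0.25$)
$K = -1$
$T{\left(q,F \right)} = \frac{3}{4}$ ($T{\left(q,F \right)} = 7 \cdot \frac{1}{4} - 1 = \frac{7}{4} - 1 = \frac{3}{4}$)
$T{\left(d{\left(1 \right)},-152 \right)} 25 = \frac{3}{4} \cdot 25 = \frac{75}{4}$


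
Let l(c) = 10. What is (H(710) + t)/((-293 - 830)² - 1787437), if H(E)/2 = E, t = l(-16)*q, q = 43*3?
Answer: -1355/263154 ≈ -0.0051491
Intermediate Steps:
q = 129
t = 1290 (t = 10*129 = 1290)
H(E) = 2*E
(H(710) + t)/((-293 - 830)² - 1787437) = (2*710 + 1290)/((-293 - 830)² - 1787437) = (1420 + 1290)/((-1123)² - 1787437) = 2710/(1261129 - 1787437) = 2710/(-526308) = 2710*(-1/526308) = -1355/263154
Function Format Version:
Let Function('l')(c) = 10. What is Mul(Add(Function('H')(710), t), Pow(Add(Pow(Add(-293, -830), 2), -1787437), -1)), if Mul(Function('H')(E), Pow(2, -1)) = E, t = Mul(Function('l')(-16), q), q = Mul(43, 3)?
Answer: Rational(-1355, 263154) ≈ -0.0051491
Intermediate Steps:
q = 129
t = 1290 (t = Mul(10, 129) = 1290)
Function('H')(E) = Mul(2, E)
Mul(Add(Function('H')(710), t), Pow(Add(Pow(Add(-293, -830), 2), -1787437), -1)) = Mul(Add(Mul(2, 710), 1290), Pow(Add(Pow(Add(-293, -830), 2), -1787437), -1)) = Mul(Add(1420, 1290), Pow(Add(Pow(-1123, 2), -1787437), -1)) = Mul(2710, Pow(Add(1261129, -1787437), -1)) = Mul(2710, Pow(-526308, -1)) = Mul(2710, Rational(-1, 526308)) = Rational(-1355, 263154)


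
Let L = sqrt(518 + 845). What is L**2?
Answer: 1363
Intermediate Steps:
L = sqrt(1363) ≈ 36.919
L**2 = (sqrt(1363))**2 = 1363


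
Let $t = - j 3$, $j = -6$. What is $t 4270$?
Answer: $76860$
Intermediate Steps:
$t = 18$ ($t = \left(-1\right) \left(-6\right) 3 = 6 \cdot 3 = 18$)
$t 4270 = 18 \cdot 4270 = 76860$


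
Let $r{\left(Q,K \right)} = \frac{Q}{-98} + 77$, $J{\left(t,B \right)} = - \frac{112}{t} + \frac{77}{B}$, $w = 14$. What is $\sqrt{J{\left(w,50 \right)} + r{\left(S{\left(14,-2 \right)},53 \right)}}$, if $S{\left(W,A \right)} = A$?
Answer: $\frac{\sqrt{345746}}{70} \approx 8.4$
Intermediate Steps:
$r{\left(Q,K \right)} = 77 - \frac{Q}{98}$ ($r{\left(Q,K \right)} = Q \left(- \frac{1}{98}\right) + 77 = - \frac{Q}{98} + 77 = 77 - \frac{Q}{98}$)
$\sqrt{J{\left(w,50 \right)} + r{\left(S{\left(14,-2 \right)},53 \right)}} = \sqrt{\left(- \frac{112}{14} + \frac{77}{50}\right) + \left(77 - - \frac{1}{49}\right)} = \sqrt{\left(\left(-112\right) \frac{1}{14} + 77 \cdot \frac{1}{50}\right) + \left(77 + \frac{1}{49}\right)} = \sqrt{\left(-8 + \frac{77}{50}\right) + \frac{3774}{49}} = \sqrt{- \frac{323}{50} + \frac{3774}{49}} = \sqrt{\frac{172873}{2450}} = \frac{\sqrt{345746}}{70}$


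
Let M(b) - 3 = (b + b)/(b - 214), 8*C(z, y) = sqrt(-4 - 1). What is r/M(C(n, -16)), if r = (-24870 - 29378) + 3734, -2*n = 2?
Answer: -444162378498/26378621 - 172959936*I*sqrt(5)/26378621 ≈ -16838.0 - 14.661*I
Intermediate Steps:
n = -1 (n = -1/2*2 = -1)
C(z, y) = I*sqrt(5)/8 (C(z, y) = sqrt(-4 - 1)/8 = sqrt(-5)/8 = (I*sqrt(5))/8 = I*sqrt(5)/8)
M(b) = 3 + 2*b/(-214 + b) (M(b) = 3 + (b + b)/(b - 214) = 3 + (2*b)/(-214 + b) = 3 + 2*b/(-214 + b))
r = -50514 (r = -54248 + 3734 = -50514)
r/M(C(n, -16)) = -50514*(-214 + I*sqrt(5)/8)/(-642 + 5*(I*sqrt(5)/8)) = -50514*(-214 + I*sqrt(5)/8)/(-642 + 5*I*sqrt(5)/8)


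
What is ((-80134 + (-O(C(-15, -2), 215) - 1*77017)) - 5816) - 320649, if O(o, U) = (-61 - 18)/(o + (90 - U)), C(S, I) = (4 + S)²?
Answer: -1934543/4 ≈ -4.8364e+5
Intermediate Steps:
O(o, U) = -79/(90 + o - U)
((-80134 + (-O(C(-15, -2), 215) - 1*77017)) - 5816) - 320649 = ((-80134 + (-(-79)/(90 + (4 - 15)² - 1*215) - 1*77017)) - 5816) - 320649 = ((-80134 + (-(-79)/(90 + (-11)² - 215) - 77017)) - 5816) - 320649 = ((-80134 + (-(-79)/(90 + 121 - 215) - 77017)) - 5816) - 320649 = ((-80134 + (-(-79)/(-4) - 77017)) - 5816) - 320649 = ((-80134 + (-(-79)*(-1)/4 - 77017)) - 5816) - 320649 = ((-80134 + (-1*79/4 - 77017)) - 5816) - 320649 = ((-80134 + (-79/4 - 77017)) - 5816) - 320649 = ((-80134 - 308147/4) - 5816) - 320649 = (-628683/4 - 5816) - 320649 = -651947/4 - 320649 = -1934543/4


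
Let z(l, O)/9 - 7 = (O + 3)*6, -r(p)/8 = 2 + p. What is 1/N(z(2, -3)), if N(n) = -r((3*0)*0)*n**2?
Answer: 1/63504 ≈ 1.5747e-5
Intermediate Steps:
r(p) = -16 - 8*p (r(p) = -8*(2 + p) = -16 - 8*p)
z(l, O) = 225 + 54*O (z(l, O) = 63 + 9*((O + 3)*6) = 63 + 9*((3 + O)*6) = 63 + 9*(18 + 6*O) = 63 + (162 + 54*O) = 225 + 54*O)
N(n) = 16*n**2 (N(n) = -(-16 - 8*3*0*0)*n**2 = -(-16 - 0*0)*n**2 = -(-16 - 8*0)*n**2 = -(-16 + 0)*n**2 = -(-16)*n**2 = 16*n**2)
1/N(z(2, -3)) = 1/(16*(225 + 54*(-3))**2) = 1/(16*(225 - 162)**2) = 1/(16*63**2) = 1/(16*3969) = 1/63504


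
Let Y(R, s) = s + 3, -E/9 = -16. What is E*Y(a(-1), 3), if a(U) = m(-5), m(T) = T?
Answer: 864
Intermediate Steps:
E = 144 (E = -9*(-16) = 144)
a(U) = -5
Y(R, s) = 3 + s
E*Y(a(-1), 3) = 144*(3 + 3) = 144*6 = 864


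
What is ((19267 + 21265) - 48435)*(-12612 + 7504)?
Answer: 40368524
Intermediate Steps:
((19267 + 21265) - 48435)*(-12612 + 7504) = (40532 - 48435)*(-5108) = -7903*(-5108) = 40368524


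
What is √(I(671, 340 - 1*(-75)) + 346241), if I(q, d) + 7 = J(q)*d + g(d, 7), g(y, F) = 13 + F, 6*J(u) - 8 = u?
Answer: √14155854/6 ≈ 627.07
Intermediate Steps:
J(u) = 4/3 + u/6
I(q, d) = 13 + d*(4/3 + q/6) (I(q, d) = -7 + ((4/3 + q/6)*d + (13 + 7)) = -7 + (d*(4/3 + q/6) + 20) = -7 + (20 + d*(4/3 + q/6)) = 13 + d*(4/3 + q/6))
√(I(671, 340 - 1*(-75)) + 346241) = √((13 + (340 - 1*(-75))*(8 + 671)/6) + 346241) = √((13 + (⅙)*(340 + 75)*679) + 346241) = √((13 + (⅙)*415*679) + 346241) = √((13 + 281785/6) + 346241) = √(281863/6 + 346241) = √(2359309/6) = √14155854/6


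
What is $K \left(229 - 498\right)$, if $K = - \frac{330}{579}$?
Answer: $\frac{29590}{193} \approx 153.32$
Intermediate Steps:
$K = - \frac{110}{193}$ ($K = \left(-330\right) \frac{1}{579} = - \frac{110}{193} \approx -0.56995$)
$K \left(229 - 498\right) = - \frac{110 \left(229 - 498\right)}{193} = \left(- \frac{110}{193}\right) \left(-269\right) = \frac{29590}{193}$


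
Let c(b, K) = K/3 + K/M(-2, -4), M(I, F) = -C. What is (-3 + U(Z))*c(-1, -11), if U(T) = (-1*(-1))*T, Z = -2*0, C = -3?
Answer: 22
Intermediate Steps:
Z = 0
M(I, F) = 3 (M(I, F) = -1*(-3) = 3)
U(T) = T (U(T) = 1*T = T)
c(b, K) = 2*K/3 (c(b, K) = K/3 + K/3 = 2*K/3)
(-3 + U(Z))*c(-1, -11) = (-3 + 0)*((2/3)*(-11)) = -3*(-22/3) = 22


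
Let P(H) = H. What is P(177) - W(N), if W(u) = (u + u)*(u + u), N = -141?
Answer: -79347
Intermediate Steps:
W(u) = 4*u**2 (W(u) = (2*u)*(2*u) = 4*u**2)
P(177) - W(N) = 177 - 4*(-141)**2 = 177 - 4*19881 = 177 - 1*79524 = 177 - 79524 = -79347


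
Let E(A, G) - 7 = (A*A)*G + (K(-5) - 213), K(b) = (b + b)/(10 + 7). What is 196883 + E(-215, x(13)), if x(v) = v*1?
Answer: 13559224/17 ≈ 7.9760e+5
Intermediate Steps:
x(v) = v
K(b) = 2*b/17 (K(b) = (2*b)/17 = (2*b)*(1/17) = 2*b/17)
E(A, G) = -3512/17 + G*A² (E(A, G) = 7 + ((A*A)*G + ((2/17)*(-5) - 213)) = 7 + (A²*G + (-10/17 - 213)) = 7 + (G*A² - 3631/17) = 7 + (-3631/17 + G*A²) = -3512/17 + G*A²)
196883 + E(-215, x(13)) = 196883 + (-3512/17 + 13*(-215)²) = 196883 + (-3512/17 + 13*46225) = 196883 + (-3512/17 + 600925) = 196883 + 10212213/17 = 13559224/17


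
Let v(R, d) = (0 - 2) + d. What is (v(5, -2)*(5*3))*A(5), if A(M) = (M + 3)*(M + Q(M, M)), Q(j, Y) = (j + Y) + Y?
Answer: -9600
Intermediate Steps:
Q(j, Y) = j + 2*Y (Q(j, Y) = (Y + j) + Y = j + 2*Y)
v(R, d) = -2 + d
A(M) = 4*M*(3 + M) (A(M) = (M + 3)*(M + (M + 2*M)) = (3 + M)*(M + 3*M) = (3 + M)*(4*M) = 4*M*(3 + M))
(v(5, -2)*(5*3))*A(5) = ((-2 - 2)*(5*3))*(4*5*(3 + 5)) = (-4*15)*(4*5*8) = -60*160 = -9600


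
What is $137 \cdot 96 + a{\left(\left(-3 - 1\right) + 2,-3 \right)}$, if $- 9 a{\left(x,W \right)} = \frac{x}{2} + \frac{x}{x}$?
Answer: $13152$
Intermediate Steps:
$a{\left(x,W \right)} = - \frac{1}{9} - \frac{x}{18}$ ($a{\left(x,W \right)} = - \frac{\frac{x}{2} + \frac{x}{x}}{9} = - \frac{x \frac{1}{2} + 1}{9} = - \frac{\frac{x}{2} + 1}{9} = - \frac{1 + \frac{x}{2}}{9} = - \frac{1}{9} - \frac{x}{18}$)
$137 \cdot 96 + a{\left(\left(-3 - 1\right) + 2,-3 \right)} = 137 \cdot 96 - \left(\frac{1}{9} + \frac{\left(-3 - 1\right) + 2}{18}\right) = 13152 - \left(\frac{1}{9} + \frac{-4 + 2}{18}\right) = 13152 - 0 = 13152 + \left(- \frac{1}{9} + \frac{1}{9}\right) = 13152 + 0 = 13152$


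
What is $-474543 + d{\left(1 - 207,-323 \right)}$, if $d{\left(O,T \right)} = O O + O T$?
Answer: $-365569$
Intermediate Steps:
$d{\left(O,T \right)} = O^{2} + O T$
$-474543 + d{\left(1 - 207,-323 \right)} = -474543 + \left(1 - 207\right) \left(\left(1 - 207\right) - 323\right) = -474543 - 206 \left(-206 - 323\right) = -474543 - -108974 = -474543 + 108974 = -365569$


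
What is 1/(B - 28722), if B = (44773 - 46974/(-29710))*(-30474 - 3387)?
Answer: -14855/22522271763432 ≈ -6.5957e-10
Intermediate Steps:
B = -22521845098122/14855 (B = (44773 - 46974*(-1/29710))*(-33861) = (44773 + 23487/14855)*(-33861) = (665126402/14855)*(-33861) = -22521845098122/14855 ≈ -1.5161e+9)
1/(B - 28722) = 1/(-22521845098122/14855 - 28722) = 1/(-22522271763432/14855) = -14855/22522271763432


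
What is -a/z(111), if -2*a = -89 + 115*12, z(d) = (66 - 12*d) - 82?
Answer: -1291/2696 ≈ -0.47886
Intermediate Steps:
z(d) = -16 - 12*d
a = -1291/2 (a = -(-89 + 115*12)/2 = -(-89 + 1380)/2 = -½*1291 = -1291/2 ≈ -645.50)
-a/z(111) = -(-1291)/(2*(-16 - 12*111)) = -(-1291)/(2*(-16 - 1332)) = -(-1291)/(2*(-1348)) = -(-1291)*(-1)/(2*1348) = -1*1291/2696 = -1291/2696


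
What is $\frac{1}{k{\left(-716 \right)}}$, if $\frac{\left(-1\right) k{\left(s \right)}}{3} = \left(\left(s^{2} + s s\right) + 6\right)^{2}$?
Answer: $- \frac{1}{3153831003372} \approx -3.1707 \cdot 10^{-13}$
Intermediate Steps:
$k{\left(s \right)} = - 3 \left(6 + 2 s^{2}\right)^{2}$ ($k{\left(s \right)} = - 3 \left(\left(s^{2} + s s\right) + 6\right)^{2} = - 3 \left(\left(s^{2} + s^{2}\right) + 6\right)^{2} = - 3 \left(2 s^{2} + 6\right)^{2} = - 3 \left(6 + 2 s^{2}\right)^{2}$)
$\frac{1}{k{\left(-716 \right)}} = \frac{1}{\left(-12\right) \left(3 + \left(-716\right)^{2}\right)^{2}} = \frac{1}{\left(-12\right) \left(3 + 512656\right)^{2}} = \frac{1}{\left(-12\right) 512659^{2}} = \frac{1}{\left(-12\right) 262819250281} = \frac{1}{-3153831003372} = - \frac{1}{3153831003372}$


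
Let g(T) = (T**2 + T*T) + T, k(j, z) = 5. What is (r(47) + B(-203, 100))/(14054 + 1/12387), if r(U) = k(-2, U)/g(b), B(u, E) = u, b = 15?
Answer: -77947262/5396693869 ≈ -0.014444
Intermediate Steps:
g(T) = T + 2*T**2 (g(T) = (T**2 + T**2) + T = 2*T**2 + T = T + 2*T**2)
r(U) = 1/93 (r(U) = 5/((15*(1 + 2*15))) = 5/((15*(1 + 30))) = 5/((15*31)) = 5/465 = 5*(1/465) = 1/93)
(r(47) + B(-203, 100))/(14054 + 1/12387) = (1/93 - 203)/(14054 + 1/12387) = -18878/(93*(14054 + 1/12387)) = -18878/(93*174086899/12387) = -18878/93*12387/174086899 = -77947262/5396693869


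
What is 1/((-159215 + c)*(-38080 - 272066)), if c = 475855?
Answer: -1/98204629440 ≈ -1.0183e-11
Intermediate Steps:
1/((-159215 + c)*(-38080 - 272066)) = 1/((-159215 + 475855)*(-38080 - 272066)) = 1/(316640*(-310146)) = 1/(-98204629440) = -1/98204629440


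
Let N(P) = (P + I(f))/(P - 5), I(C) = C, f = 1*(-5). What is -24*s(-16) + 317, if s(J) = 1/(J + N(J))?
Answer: 1593/5 ≈ 318.60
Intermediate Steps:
f = -5
N(P) = 1 (N(P) = (P - 5)/(P - 5) = (-5 + P)/(-5 + P) = 1)
s(J) = 1/(1 + J) (s(J) = 1/(J + 1) = 1/(1 + J))
-24*s(-16) + 317 = -24/(1 - 16) + 317 = -24/(-15) + 317 = -24*(-1/15) + 317 = 8/5 + 317 = 1593/5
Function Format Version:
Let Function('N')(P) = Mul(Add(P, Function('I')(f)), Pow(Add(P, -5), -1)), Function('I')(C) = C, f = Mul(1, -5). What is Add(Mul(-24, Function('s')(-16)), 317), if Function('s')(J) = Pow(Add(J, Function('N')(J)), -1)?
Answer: Rational(1593, 5) ≈ 318.60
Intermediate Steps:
f = -5
Function('N')(P) = 1 (Function('N')(P) = Mul(Add(P, -5), Pow(Add(P, -5), -1)) = Mul(Add(-5, P), Pow(Add(-5, P), -1)) = 1)
Function('s')(J) = Pow(Add(1, J), -1) (Function('s')(J) = Pow(Add(J, 1), -1) = Pow(Add(1, J), -1))
Add(Mul(-24, Function('s')(-16)), 317) = Add(Mul(-24, Pow(Add(1, -16), -1)), 317) = Add(Mul(-24, Pow(-15, -1)), 317) = Add(Mul(-24, Rational(-1, 15)), 317) = Add(Rational(8, 5), 317) = Rational(1593, 5)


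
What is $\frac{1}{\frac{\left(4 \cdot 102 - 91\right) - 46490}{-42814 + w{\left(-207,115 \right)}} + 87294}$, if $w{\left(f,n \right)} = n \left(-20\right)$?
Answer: $\frac{15038}{1312742563} \approx 1.1455 \cdot 10^{-5}$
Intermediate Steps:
$w{\left(f,n \right)} = - 20 n$
$\frac{1}{\frac{\left(4 \cdot 102 - 91\right) - 46490}{-42814 + w{\left(-207,115 \right)}} + 87294} = \frac{1}{\frac{\left(4 \cdot 102 - 91\right) - 46490}{-42814 - 2300} + 87294} = \frac{1}{\frac{\left(408 - 91\right) - 46490}{-42814 - 2300} + 87294} = \frac{1}{\frac{317 - 46490}{-45114} + 87294} = \frac{1}{\left(-46173\right) \left(- \frac{1}{45114}\right) + 87294} = \frac{1}{\frac{15391}{15038} + 87294} = \frac{1}{\frac{1312742563}{15038}} = \frac{15038}{1312742563}$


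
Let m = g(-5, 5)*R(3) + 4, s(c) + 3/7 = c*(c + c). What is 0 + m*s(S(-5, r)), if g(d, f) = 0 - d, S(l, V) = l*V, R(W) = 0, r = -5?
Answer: 34988/7 ≈ 4998.3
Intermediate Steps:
S(l, V) = V*l
s(c) = -3/7 + 2*c² (s(c) = -3/7 + c*(c + c) = -3/7 + c*(2*c) = -3/7 + 2*c²)
g(d, f) = -d
m = 4 (m = -1*(-5)*0 + 4 = 5*0 + 4 = 0 + 4 = 4)
0 + m*s(S(-5, r)) = 0 + 4*(-3/7 + 2*(-5*(-5))²) = 0 + 4*(-3/7 + 2*25²) = 0 + 4*(-3/7 + 2*625) = 0 + 4*(-3/7 + 1250) = 0 + 4*(8747/7) = 0 + 34988/7 = 34988/7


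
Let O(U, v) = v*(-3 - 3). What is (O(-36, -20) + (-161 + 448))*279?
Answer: 113553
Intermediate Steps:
O(U, v) = -6*v (O(U, v) = v*(-6) = -6*v)
(O(-36, -20) + (-161 + 448))*279 = (-6*(-20) + (-161 + 448))*279 = (120 + 287)*279 = 407*279 = 113553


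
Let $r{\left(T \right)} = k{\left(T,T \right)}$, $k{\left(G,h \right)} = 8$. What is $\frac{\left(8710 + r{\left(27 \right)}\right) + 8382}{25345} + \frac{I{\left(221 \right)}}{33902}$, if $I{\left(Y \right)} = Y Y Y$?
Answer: $\frac{54830026249}{171849238} \approx 319.06$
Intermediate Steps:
$r{\left(T \right)} = 8$
$I{\left(Y \right)} = Y^{3}$ ($I{\left(Y \right)} = Y^{2} Y = Y^{3}$)
$\frac{\left(8710 + r{\left(27 \right)}\right) + 8382}{25345} + \frac{I{\left(221 \right)}}{33902} = \frac{\left(8710 + 8\right) + 8382}{25345} + \frac{221^{3}}{33902} = \left(8718 + 8382\right) \frac{1}{25345} + 10793861 \cdot \frac{1}{33902} = 17100 \cdot \frac{1}{25345} + \frac{10793861}{33902} = \frac{3420}{5069} + \frac{10793861}{33902} = \frac{54830026249}{171849238}$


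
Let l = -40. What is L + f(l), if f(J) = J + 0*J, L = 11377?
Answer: 11337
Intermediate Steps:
f(J) = J (f(J) = J + 0 = J)
L + f(l) = 11377 - 40 = 11337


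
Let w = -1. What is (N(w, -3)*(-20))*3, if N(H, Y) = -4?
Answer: 240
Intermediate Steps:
(N(w, -3)*(-20))*3 = -4*(-20)*3 = 80*3 = 240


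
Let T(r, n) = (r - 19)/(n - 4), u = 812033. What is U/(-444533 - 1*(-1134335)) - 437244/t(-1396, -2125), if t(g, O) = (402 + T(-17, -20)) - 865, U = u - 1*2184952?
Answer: 601956367139/636687246 ≈ 945.45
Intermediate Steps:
T(r, n) = (-19 + r)/(-4 + n)
U = -1372919 (U = 812033 - 1*2184952 = 812033 - 2184952 = -1372919)
t(g, O) = -923/2 (t(g, O) = (402 + (-19 - 17)/(-4 - 20)) - 865 = (402 - 36/(-24)) - 865 = (402 - 1/24*(-36)) - 865 = (402 + 3/2) - 865 = 807/2 - 865 = -923/2)
U/(-444533 - 1*(-1134335)) - 437244/t(-1396, -2125) = -1372919/(-444533 - 1*(-1134335)) - 437244/(-923/2) = -1372919/(-444533 + 1134335) - 437244*(-2/923) = -1372919/689802 + 874488/923 = 601956367139/636687246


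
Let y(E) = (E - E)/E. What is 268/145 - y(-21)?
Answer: 268/145 ≈ 1.8483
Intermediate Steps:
y(E) = 0 (y(E) = 0/E = 0)
268/145 - y(-21) = 268/145 - 1*0 = 268*(1/145) + 0 = 268/145 + 0 = 268/145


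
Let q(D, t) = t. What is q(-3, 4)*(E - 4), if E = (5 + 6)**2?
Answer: 468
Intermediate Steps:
E = 121 (E = 11**2 = 121)
q(-3, 4)*(E - 4) = 4*(121 - 4) = 4*117 = 468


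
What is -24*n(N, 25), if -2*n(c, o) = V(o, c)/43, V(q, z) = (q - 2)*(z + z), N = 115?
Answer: 63480/43 ≈ 1476.3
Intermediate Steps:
V(q, z) = 2*z*(-2 + q) (V(q, z) = (-2 + q)*(2*z) = 2*z*(-2 + q))
n(c, o) = -c*(-2 + o)/43 (n(c, o) = -2*c*(-2 + o)/(2*43) = -c*(-2 + o)/43)
-24*n(N, 25) = -24*115*(2 - 1*25)/43 = -24*115*(2 - 25)/43 = -24*115*(-23)/43 = -24*(-2645/43) = 63480/43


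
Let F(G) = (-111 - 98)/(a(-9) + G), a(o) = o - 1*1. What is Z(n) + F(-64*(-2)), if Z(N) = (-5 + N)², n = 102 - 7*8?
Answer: 198149/118 ≈ 1679.2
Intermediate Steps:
a(o) = -1 + o (a(o) = o - 1 = -1 + o)
n = 46 (n = 102 - 56 = 46)
F(G) = -209/(-10 + G) (F(G) = (-111 - 98)/((-1 - 9) + G) = -209/(-10 + G))
Z(n) + F(-64*(-2)) = (-5 + 46)² - 209/(-10 - 64*(-2)) = 41² - 209/(-10 + 128) = 1681 - 209/118 = 198149/118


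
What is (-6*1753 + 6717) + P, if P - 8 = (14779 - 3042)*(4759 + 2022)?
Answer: 79584804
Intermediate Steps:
P = 79588605 (P = 8 + (14779 - 3042)*(4759 + 2022) = 8 + 11737*6781 = 8 + 79588597 = 79588605)
(-6*1753 + 6717) + P = (-6*1753 + 6717) + 79588605 = (-10518 + 6717) + 79588605 = -3801 + 79588605 = 79584804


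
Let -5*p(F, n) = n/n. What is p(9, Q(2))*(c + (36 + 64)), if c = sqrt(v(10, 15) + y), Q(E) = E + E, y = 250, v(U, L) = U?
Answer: -20 - 2*sqrt(65)/5 ≈ -23.225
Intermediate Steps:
Q(E) = 2*E
p(F, n) = -1/5 (p(F, n) = -n/(5*n) = -1/5*1 = -1/5)
c = 2*sqrt(65) (c = sqrt(10 + 250) = sqrt(260) = 2*sqrt(65) ≈ 16.125)
p(9, Q(2))*(c + (36 + 64)) = -(2*sqrt(65) + (36 + 64))/5 = -(2*sqrt(65) + 100)/5 = -(100 + 2*sqrt(65))/5 = -20 - 2*sqrt(65)/5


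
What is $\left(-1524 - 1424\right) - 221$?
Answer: $-3169$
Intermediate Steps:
$\left(-1524 - 1424\right) - 221 = -2948 - 221 = -3169$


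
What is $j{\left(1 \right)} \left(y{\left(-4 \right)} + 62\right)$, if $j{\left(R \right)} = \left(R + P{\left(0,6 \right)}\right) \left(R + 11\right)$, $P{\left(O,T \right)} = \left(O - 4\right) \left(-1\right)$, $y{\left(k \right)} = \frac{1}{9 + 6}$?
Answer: $3724$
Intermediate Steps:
$y{\left(k \right)} = \frac{1}{15}$
$P{\left(O,T \right)} = 4 - O$ ($P{\left(O,T \right)} = \left(-4 + O\right) \left(-1\right) = 4 - O$)
$j{\left(R \right)} = \left(4 + R\right) \left(11 + R\right)$ ($j{\left(R \right)} = \left(R + \left(4 - 0\right)\right) \left(R + 11\right) = \left(R + \left(4 + 0\right)\right) \left(11 + R\right) = \left(R + 4\right) \left(11 + R\right) = \left(4 + R\right) \left(11 + R\right)$)
$j{\left(1 \right)} \left(y{\left(-4 \right)} + 62\right) = \left(44 + 1^{2} + 15 \cdot 1\right) \left(\frac{1}{15} + 62\right) = \left(44 + 1 + 15\right) \frac{931}{15} = 60 \cdot \frac{931}{15} = 3724$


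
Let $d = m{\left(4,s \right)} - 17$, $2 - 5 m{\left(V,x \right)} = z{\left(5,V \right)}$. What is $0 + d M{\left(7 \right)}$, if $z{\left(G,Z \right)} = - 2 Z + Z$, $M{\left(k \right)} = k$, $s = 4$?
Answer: $- \frac{553}{5} \approx -110.6$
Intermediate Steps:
$z{\left(G,Z \right)} = - Z$
$m{\left(V,x \right)} = \frac{2}{5} + \frac{V}{5}$ ($m{\left(V,x \right)} = \frac{2}{5} - \frac{\left(-1\right) V}{5} = \frac{2}{5} + \frac{V}{5}$)
$d = - \frac{79}{5}$ ($d = \left(\frac{2}{5} + \frac{1}{5} \cdot 4\right) - 17 = \left(\frac{2}{5} + \frac{4}{5}\right) - 17 = \frac{6}{5} - 17 = - \frac{79}{5} \approx -15.8$)
$0 + d M{\left(7 \right)} = 0 - \frac{553}{5} = - \frac{553}{5}$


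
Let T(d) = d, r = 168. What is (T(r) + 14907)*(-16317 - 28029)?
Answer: -668515950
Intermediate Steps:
(T(r) + 14907)*(-16317 - 28029) = (168 + 14907)*(-16317 - 28029) = 15075*(-44346) = -668515950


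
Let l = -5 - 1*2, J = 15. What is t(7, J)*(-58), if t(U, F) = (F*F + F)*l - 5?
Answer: 97730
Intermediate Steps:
l = -7 (l = -5 - 2 = -7)
t(U, F) = -5 - 7*F - 7*F**2 (t(U, F) = (F*F + F)*(-7) - 5 = (F**2 + F)*(-7) - 5 = (F + F**2)*(-7) - 5 = (-7*F - 7*F**2) - 5 = -5 - 7*F - 7*F**2)
t(7, J)*(-58) = (-5 - 7*15 - 7*15**2)*(-58) = (-5 - 105 - 7*225)*(-58) = (-5 - 105 - 1575)*(-58) = -1685*(-58) = 97730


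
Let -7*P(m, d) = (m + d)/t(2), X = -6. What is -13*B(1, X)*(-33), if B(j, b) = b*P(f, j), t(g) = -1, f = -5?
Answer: 10296/7 ≈ 1470.9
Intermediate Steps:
P(m, d) = d/7 + m/7 (P(m, d) = -(m + d)/(7*(-1)) = -(d + m)*(-1)/7 = -(-d - m)/7 = d/7 + m/7)
B(j, b) = b*(-5/7 + j/7) (B(j, b) = b*(j/7 + (⅐)*(-5)) = b*(j/7 - 5/7) = b*(-5/7 + j/7))
-13*B(1, X)*(-33) = -13*(-6)*(-5 + 1)/7*(-33) = -13*(-6)*(-4)/7*(-33) = -13*24/7*(-33) = -312/7*(-33) = 10296/7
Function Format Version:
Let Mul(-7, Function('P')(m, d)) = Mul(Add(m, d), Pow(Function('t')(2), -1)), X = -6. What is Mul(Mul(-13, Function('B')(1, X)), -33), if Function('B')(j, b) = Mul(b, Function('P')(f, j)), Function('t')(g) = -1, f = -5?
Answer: Rational(10296, 7) ≈ 1470.9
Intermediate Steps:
Function('P')(m, d) = Add(Mul(Rational(1, 7), d), Mul(Rational(1, 7), m)) (Function('P')(m, d) = Mul(Rational(-1, 7), Mul(Add(m, d), Pow(-1, -1))) = Mul(Rational(-1, 7), Mul(Add(d, m), -1)) = Mul(Rational(-1, 7), Add(Mul(-1, d), Mul(-1, m))) = Add(Mul(Rational(1, 7), d), Mul(Rational(1, 7), m)))
Function('B')(j, b) = Mul(b, Add(Rational(-5, 7), Mul(Rational(1, 7), j))) (Function('B')(j, b) = Mul(b, Add(Mul(Rational(1, 7), j), Mul(Rational(1, 7), -5))) = Mul(b, Add(Mul(Rational(1, 7), j), Rational(-5, 7))) = Mul(b, Add(Rational(-5, 7), Mul(Rational(1, 7), j))))
Mul(Mul(-13, Function('B')(1, X)), -33) = Mul(Mul(-13, Mul(Rational(1, 7), -6, Add(-5, 1))), -33) = Mul(Mul(-13, Mul(Rational(1, 7), -6, -4)), -33) = Mul(Mul(-13, Rational(24, 7)), -33) = Mul(Rational(-312, 7), -33) = Rational(10296, 7)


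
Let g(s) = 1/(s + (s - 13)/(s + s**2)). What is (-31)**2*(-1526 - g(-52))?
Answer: -15563619874/10613 ≈ -1.4665e+6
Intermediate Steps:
g(s) = 1/(s + (-13 + s)/(s + s**2))
(-31)**2*(-1526 - g(-52)) = (-31)**2*(-1526 - (-52)*(1 - 52)/(-13 - 52 + (-52)**2 + (-52)**3)) = 961*(-1526 - (-52)*(-51)/(-13 - 52 + 2704 - 140608)) = 961*(-1526 - (-52)*(-51)/(-137969)) = 961*(-1526 - (-52)*(-1)*(-51)/137969) = 961*(-1526 - 1*(-204/10613)) = 961*(-1526 + 204/10613) = 961*(-16195234/10613) = -15563619874/10613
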